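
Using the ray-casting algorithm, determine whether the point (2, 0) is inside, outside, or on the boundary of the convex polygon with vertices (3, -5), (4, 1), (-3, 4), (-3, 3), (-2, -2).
The point (2, 0) lies strictly inside the polygon

Cast a horizontal ray to the right from the query point and count how many polygon edges it crosses (each edge strictly once or zero times, handled with the usual half-open convention). 
Parity of crossings → odd ⇒ inside.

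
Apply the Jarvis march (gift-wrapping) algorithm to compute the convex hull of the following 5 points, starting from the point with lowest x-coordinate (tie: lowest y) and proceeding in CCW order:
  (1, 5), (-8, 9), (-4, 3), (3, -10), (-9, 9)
Hull (CCW) = [(-9, 9), (3, -10), (1, 5), (-8, 9)]

Jarvis march: at each step, from the current hull vertex p, select the next vertex q as the point such that every other point lies strictly to the left of (or on) the directed line p → q. (Equivalently: for every other point r, the cross product (q − p) × (r − p) ≥ 0.)
Starting point (lowest x, tie lowest y): (-9, 9). Wrap until returning to start. Resulting hull: (-9, 9), (3, -10), (1, 5), (-8, 9).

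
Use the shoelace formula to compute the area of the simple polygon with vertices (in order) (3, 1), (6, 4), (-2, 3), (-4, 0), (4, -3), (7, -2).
Area = 41

Shoelace formula: Area = (1/2) |Σ_i (x_i · y_{i+1} − x_{i+1} · y_i)| (indices mod n). Compute each cross term:
  (3)(4) − (6)(1) = 6
  (6)(3) − (-2)(4) = 26
  (-2)(0) − (-4)(3) = 12
  (-4)(-3) − (4)(0) = 12
  (4)(-2) − (7)(-3) = 13
  (7)(1) − (3)(-2) = 13
Sum = 82, so (signed) Area = 82/2 = 41, |Area| = 41.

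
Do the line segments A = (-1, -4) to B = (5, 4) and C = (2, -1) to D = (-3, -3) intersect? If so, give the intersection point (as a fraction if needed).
Yes; intersection at (13/14, -10/7) (t = 9/28 on AB, s = 3/14 on CD)

Parametrize AB as A + t(B − A) = (-1 + 6 t, -4 + 8 t) and CD as C + s(D − C) = (2 + -5 s, -1 + -2 s). Solve the linear system for (t, s). Determinant = -28 ≠ 0, so a unique intersection of the containing lines exists. Solution: t = 9/28, s = 3/14 — both in [0, 1], so the segments cross. Intersection point: (13/14, -10/7).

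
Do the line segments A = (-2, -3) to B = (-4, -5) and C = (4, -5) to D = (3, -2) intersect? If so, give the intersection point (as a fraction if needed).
No (intersection of containing lines falls outside at least one segment)

Parametrize and solve: t = -2, s = 2. At least one of these is outside [0, 1], so the segments do not intersect.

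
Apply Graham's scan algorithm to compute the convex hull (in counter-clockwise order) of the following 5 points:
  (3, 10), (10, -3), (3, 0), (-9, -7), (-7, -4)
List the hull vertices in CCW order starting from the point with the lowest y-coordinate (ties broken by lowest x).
Hull (CCW) = [(-9, -7), (10, -3), (3, 10), (-7, -4)]

Graham scan procedure:
  1. Find the pivot p₀ = point with lowest y (tie → lowest x): (-9, -7).
  2. Sort the remaining points by polar angle around p₀.
  3. Walk through sorted points, maintaining a stack; pop the top while the last three entries make a non-left turn (cross product ≤ 0).
  4. Final stack is the convex hull in CCW order: (-9, -7), (10, -3), (3, 10), (-7, -4).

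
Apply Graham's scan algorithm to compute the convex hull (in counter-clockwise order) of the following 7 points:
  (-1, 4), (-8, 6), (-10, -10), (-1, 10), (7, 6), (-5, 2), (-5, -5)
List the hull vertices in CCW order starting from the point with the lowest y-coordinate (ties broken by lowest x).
Hull (CCW) = [(-10, -10), (7, 6), (-1, 10), (-8, 6)]

Graham scan procedure:
  1. Find the pivot p₀ = point with lowest y (tie → lowest x): (-10, -10).
  2. Sort the remaining points by polar angle around p₀.
  3. Walk through sorted points, maintaining a stack; pop the top while the last three entries make a non-left turn (cross product ≤ 0).
  4. Final stack is the convex hull in CCW order: (-10, -10), (7, 6), (-1, 10), (-8, 6).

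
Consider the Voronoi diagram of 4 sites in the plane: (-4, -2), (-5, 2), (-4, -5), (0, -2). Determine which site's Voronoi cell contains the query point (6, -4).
Nearest site = (0, -2)

The Voronoi cell of site s contains exactly those query points closer to s than to any other site. Compute squared distances from q = (6, -4) to each site:
  (0 − 6)² + (-2 − -4)² = 40
  (-4 − 6)² + (-5 − -4)² = 101
  (-4 − 6)² + (-2 − -4)² = 104
  (-5 − 6)² + (2 − -4)² = 157
Minimum is attained by (0, -2), so q lies in its Voronoi cell.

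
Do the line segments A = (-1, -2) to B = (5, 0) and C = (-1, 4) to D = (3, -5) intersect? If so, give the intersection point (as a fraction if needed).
Yes; intersection at (41/31, -38/31) (t = 12/31 on AB, s = 18/31 on CD)

Parametrize AB as A + t(B − A) = (-1 + 6 t, -2 + 2 t) and CD as C + s(D − C) = (-1 + 4 s, 4 + -9 s). Solve the linear system for (t, s). Determinant = 62 ≠ 0, so a unique intersection of the containing lines exists. Solution: t = 12/31, s = 18/31 — both in [0, 1], so the segments cross. Intersection point: (41/31, -38/31).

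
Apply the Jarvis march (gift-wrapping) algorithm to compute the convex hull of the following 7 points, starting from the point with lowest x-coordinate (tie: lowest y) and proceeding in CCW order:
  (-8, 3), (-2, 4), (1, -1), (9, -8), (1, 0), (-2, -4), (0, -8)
Hull (CCW) = [(-8, 3), (0, -8), (9, -8), (-2, 4)]

Jarvis march: at each step, from the current hull vertex p, select the next vertex q as the point such that every other point lies strictly to the left of (or on) the directed line p → q. (Equivalently: for every other point r, the cross product (q − p) × (r − p) ≥ 0.)
Starting point (lowest x, tie lowest y): (-8, 3). Wrap until returning to start. Resulting hull: (-8, 3), (0, -8), (9, -8), (-2, 4).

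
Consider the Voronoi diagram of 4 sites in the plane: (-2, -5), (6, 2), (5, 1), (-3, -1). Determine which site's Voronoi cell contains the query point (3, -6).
Nearest site = (-2, -5)

The Voronoi cell of site s contains exactly those query points closer to s than to any other site. Compute squared distances from q = (3, -6) to each site:
  (-2 − 3)² + (-5 − -6)² = 26
  (5 − 3)² + (1 − -6)² = 53
  (-3 − 3)² + (-1 − -6)² = 61
  (6 − 3)² + (2 − -6)² = 73
Minimum is attained by (-2, -5), so q lies in its Voronoi cell.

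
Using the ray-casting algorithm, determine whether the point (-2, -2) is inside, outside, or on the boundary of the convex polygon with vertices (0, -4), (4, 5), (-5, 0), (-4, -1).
The point (-2, -2) lies strictly inside the polygon

Cast a horizontal ray to the right from the query point and count how many polygon edges it crosses (each edge strictly once or zero times, handled with the usual half-open convention). 
Parity of crossings → odd ⇒ inside.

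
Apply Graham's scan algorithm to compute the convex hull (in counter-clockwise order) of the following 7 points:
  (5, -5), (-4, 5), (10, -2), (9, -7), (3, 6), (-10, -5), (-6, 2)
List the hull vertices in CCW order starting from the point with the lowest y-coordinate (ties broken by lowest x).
Hull (CCW) = [(9, -7), (10, -2), (3, 6), (-4, 5), (-6, 2), (-10, -5)]

Graham scan procedure:
  1. Find the pivot p₀ = point with lowest y (tie → lowest x): (9, -7).
  2. Sort the remaining points by polar angle around p₀.
  3. Walk through sorted points, maintaining a stack; pop the top while the last three entries make a non-left turn (cross product ≤ 0).
  4. Final stack is the convex hull in CCW order: (9, -7), (10, -2), (3, 6), (-4, 5), (-6, 2), (-10, -5).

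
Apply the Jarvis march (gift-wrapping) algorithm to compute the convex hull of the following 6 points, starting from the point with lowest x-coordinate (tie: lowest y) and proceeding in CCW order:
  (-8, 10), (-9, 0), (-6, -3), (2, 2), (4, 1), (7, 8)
Hull (CCW) = [(-9, 0), (-6, -3), (4, 1), (7, 8), (-8, 10)]

Jarvis march: at each step, from the current hull vertex p, select the next vertex q as the point such that every other point lies strictly to the left of (or on) the directed line p → q. (Equivalently: for every other point r, the cross product (q − p) × (r − p) ≥ 0.)
Starting point (lowest x, tie lowest y): (-9, 0). Wrap until returning to start. Resulting hull: (-9, 0), (-6, -3), (4, 1), (7, 8), (-8, 10).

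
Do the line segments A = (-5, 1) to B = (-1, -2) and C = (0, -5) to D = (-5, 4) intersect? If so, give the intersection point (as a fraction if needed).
Yes; intersection at (-15/7, -8/7) (t = 5/7 on AB, s = 3/7 on CD)

Parametrize AB as A + t(B − A) = (-5 + 4 t, 1 + -3 t) and CD as C + s(D − C) = (0 + -5 s, -5 + 9 s). Solve the linear system for (t, s). Determinant = -21 ≠ 0, so a unique intersection of the containing lines exists. Solution: t = 5/7, s = 3/7 — both in [0, 1], so the segments cross. Intersection point: (-15/7, -8/7).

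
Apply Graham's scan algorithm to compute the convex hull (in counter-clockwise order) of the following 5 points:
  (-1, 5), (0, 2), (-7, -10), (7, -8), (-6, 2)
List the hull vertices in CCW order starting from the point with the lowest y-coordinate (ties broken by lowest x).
Hull (CCW) = [(-7, -10), (7, -8), (-1, 5), (-6, 2)]

Graham scan procedure:
  1. Find the pivot p₀ = point with lowest y (tie → lowest x): (-7, -10).
  2. Sort the remaining points by polar angle around p₀.
  3. Walk through sorted points, maintaining a stack; pop the top while the last three entries make a non-left turn (cross product ≤ 0).
  4. Final stack is the convex hull in CCW order: (-7, -10), (7, -8), (-1, 5), (-6, 2).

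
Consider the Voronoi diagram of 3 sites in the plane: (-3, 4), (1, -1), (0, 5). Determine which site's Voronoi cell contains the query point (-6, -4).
Nearest site = (1, -1)

The Voronoi cell of site s contains exactly those query points closer to s than to any other site. Compute squared distances from q = (-6, -4) to each site:
  (1 − -6)² + (-1 − -4)² = 58
  (-3 − -6)² + (4 − -4)² = 73
  (0 − -6)² + (5 − -4)² = 117
Minimum is attained by (1, -1), so q lies in its Voronoi cell.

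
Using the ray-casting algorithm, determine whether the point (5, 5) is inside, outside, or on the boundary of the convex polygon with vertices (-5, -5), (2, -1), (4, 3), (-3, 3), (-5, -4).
The point (5, 5) lies strictly outside the polygon

Cast a horizontal ray to the right from the query point and count how many polygon edges it crosses (each edge strictly once or zero times, handled with the usual half-open convention). 
Parity of crossings → even ⇒ outside.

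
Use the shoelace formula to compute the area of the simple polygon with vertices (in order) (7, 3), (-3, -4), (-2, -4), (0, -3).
Area = 6

Shoelace formula: Area = (1/2) |Σ_i (x_i · y_{i+1} − x_{i+1} · y_i)| (indices mod n). Compute each cross term:
  (7)(-4) − (-3)(3) = -19
  (-3)(-4) − (-2)(-4) = 4
  (-2)(-3) − (0)(-4) = 6
  (0)(3) − (7)(-3) = 21
Sum = 12, so (signed) Area = 12/2 = 6, |Area| = 6.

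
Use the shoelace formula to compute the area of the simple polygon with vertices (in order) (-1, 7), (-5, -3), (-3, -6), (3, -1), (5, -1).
Area = 58

Shoelace formula: Area = (1/2) |Σ_i (x_i · y_{i+1} − x_{i+1} · y_i)| (indices mod n). Compute each cross term:
  (-1)(-3) − (-5)(7) = 38
  (-5)(-6) − (-3)(-3) = 21
  (-3)(-1) − (3)(-6) = 21
  (3)(-1) − (5)(-1) = 2
  (5)(7) − (-1)(-1) = 34
Sum = 116, so (signed) Area = 116/2 = 58, |Area| = 58.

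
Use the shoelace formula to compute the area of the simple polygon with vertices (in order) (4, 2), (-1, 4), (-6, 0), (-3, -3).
Area = 33

Shoelace formula: Area = (1/2) |Σ_i (x_i · y_{i+1} − x_{i+1} · y_i)| (indices mod n). Compute each cross term:
  (4)(4) − (-1)(2) = 18
  (-1)(0) − (-6)(4) = 24
  (-6)(-3) − (-3)(0) = 18
  (-3)(2) − (4)(-3) = 6
Sum = 66, so (signed) Area = 66/2 = 33, |Area| = 33.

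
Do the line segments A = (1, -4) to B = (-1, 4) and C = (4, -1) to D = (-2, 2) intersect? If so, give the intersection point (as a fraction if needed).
Yes; intersection at (-2/7, 8/7) (t = 9/14 on AB, s = 5/7 on CD)

Parametrize AB as A + t(B − A) = (1 + -2 t, -4 + 8 t) and CD as C + s(D − C) = (4 + -6 s, -1 + 3 s). Solve the linear system for (t, s). Determinant = -42 ≠ 0, so a unique intersection of the containing lines exists. Solution: t = 9/14, s = 5/7 — both in [0, 1], so the segments cross. Intersection point: (-2/7, 8/7).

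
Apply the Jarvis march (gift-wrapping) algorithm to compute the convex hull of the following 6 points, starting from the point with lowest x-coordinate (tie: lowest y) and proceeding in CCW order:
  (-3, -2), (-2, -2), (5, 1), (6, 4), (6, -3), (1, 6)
Hull (CCW) = [(-3, -2), (6, -3), (6, 4), (1, 6)]

Jarvis march: at each step, from the current hull vertex p, select the next vertex q as the point such that every other point lies strictly to the left of (or on) the directed line p → q. (Equivalently: for every other point r, the cross product (q − p) × (r − p) ≥ 0.)
Starting point (lowest x, tie lowest y): (-3, -2). Wrap until returning to start. Resulting hull: (-3, -2), (6, -3), (6, 4), (1, 6).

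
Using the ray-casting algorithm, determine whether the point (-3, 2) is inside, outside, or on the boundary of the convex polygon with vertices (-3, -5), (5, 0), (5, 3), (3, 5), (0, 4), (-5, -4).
The point (-3, 2) lies strictly outside the polygon

Cast a horizontal ray to the right from the query point and count how many polygon edges it crosses (each edge strictly once or zero times, handled with the usual half-open convention). 
Parity of crossings → even ⇒ outside.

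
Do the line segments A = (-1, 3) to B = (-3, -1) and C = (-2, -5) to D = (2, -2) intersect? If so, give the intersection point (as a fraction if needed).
No (intersection of containing lines falls outside at least one segment)

Parametrize and solve: t = 29/10, s = -6/5. At least one of these is outside [0, 1], so the segments do not intersect.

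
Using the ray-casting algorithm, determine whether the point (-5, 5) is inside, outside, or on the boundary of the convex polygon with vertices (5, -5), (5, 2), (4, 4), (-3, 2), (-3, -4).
The point (-5, 5) lies strictly outside the polygon

Cast a horizontal ray to the right from the query point and count how many polygon edges it crosses (each edge strictly once or zero times, handled with the usual half-open convention). 
Parity of crossings → even ⇒ outside.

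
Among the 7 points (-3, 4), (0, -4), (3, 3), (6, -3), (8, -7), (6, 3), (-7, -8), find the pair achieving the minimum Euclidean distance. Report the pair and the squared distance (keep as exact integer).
Pair = ((3, 3), (6, 3)); squared distance = 9

Compute all C(7, 2) = 21 pairwise squared distances (x_i − x_j)² + (y_i − y_j)². The minimum is 9, attained by the pair ((3, 3), (6, 3)).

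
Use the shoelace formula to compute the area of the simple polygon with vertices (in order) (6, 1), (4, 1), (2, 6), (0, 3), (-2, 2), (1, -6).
Area = 83/2

Shoelace formula: Area = (1/2) |Σ_i (x_i · y_{i+1} − x_{i+1} · y_i)| (indices mod n). Compute each cross term:
  (6)(1) − (4)(1) = 2
  (4)(6) − (2)(1) = 22
  (2)(3) − (0)(6) = 6
  (0)(2) − (-2)(3) = 6
  (-2)(-6) − (1)(2) = 10
  (1)(1) − (6)(-6) = 37
Sum = 83, so (signed) Area = 83/2 = 83/2, |Area| = 83/2.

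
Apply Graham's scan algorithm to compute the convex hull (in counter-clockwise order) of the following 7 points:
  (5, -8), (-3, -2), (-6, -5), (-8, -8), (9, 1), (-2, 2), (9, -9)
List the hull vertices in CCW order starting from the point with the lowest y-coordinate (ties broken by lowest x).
Hull (CCW) = [(9, -9), (9, 1), (-2, 2), (-8, -8)]

Graham scan procedure:
  1. Find the pivot p₀ = point with lowest y (tie → lowest x): (9, -9).
  2. Sort the remaining points by polar angle around p₀.
  3. Walk through sorted points, maintaining a stack; pop the top while the last three entries make a non-left turn (cross product ≤ 0).
  4. Final stack is the convex hull in CCW order: (9, -9), (9, 1), (-2, 2), (-8, -8).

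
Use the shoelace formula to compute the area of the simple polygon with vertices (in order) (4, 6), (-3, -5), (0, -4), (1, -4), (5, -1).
Area = 67/2

Shoelace formula: Area = (1/2) |Σ_i (x_i · y_{i+1} − x_{i+1} · y_i)| (indices mod n). Compute each cross term:
  (4)(-5) − (-3)(6) = -2
  (-3)(-4) − (0)(-5) = 12
  (0)(-4) − (1)(-4) = 4
  (1)(-1) − (5)(-4) = 19
  (5)(6) − (4)(-1) = 34
Sum = 67, so (signed) Area = 67/2 = 67/2, |Area| = 67/2.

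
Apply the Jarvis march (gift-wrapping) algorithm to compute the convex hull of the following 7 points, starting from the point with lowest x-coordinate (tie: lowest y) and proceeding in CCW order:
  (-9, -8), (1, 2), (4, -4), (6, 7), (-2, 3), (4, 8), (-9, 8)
Hull (CCW) = [(-9, -8), (4, -4), (6, 7), (4, 8), (-9, 8)]

Jarvis march: at each step, from the current hull vertex p, select the next vertex q as the point such that every other point lies strictly to the left of (or on) the directed line p → q. (Equivalently: for every other point r, the cross product (q − p) × (r − p) ≥ 0.)
Starting point (lowest x, tie lowest y): (-9, -8). Wrap until returning to start. Resulting hull: (-9, -8), (4, -4), (6, 7), (4, 8), (-9, 8).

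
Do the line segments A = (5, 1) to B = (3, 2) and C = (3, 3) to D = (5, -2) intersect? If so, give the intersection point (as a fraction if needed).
Yes; intersection at (7/2, 7/4) (t = 3/4 on AB, s = 1/4 on CD)

Parametrize AB as A + t(B − A) = (5 + -2 t, 1 + 1 t) and CD as C + s(D − C) = (3 + 2 s, 3 + -5 s). Solve the linear system for (t, s). Determinant = -8 ≠ 0, so a unique intersection of the containing lines exists. Solution: t = 3/4, s = 1/4 — both in [0, 1], so the segments cross. Intersection point: (7/2, 7/4).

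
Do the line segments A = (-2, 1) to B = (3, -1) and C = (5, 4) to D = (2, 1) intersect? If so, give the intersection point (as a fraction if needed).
No (intersection of containing lines falls outside at least one segment)

Parametrize and solve: t = 4/7, s = 29/21. At least one of these is outside [0, 1], so the segments do not intersect.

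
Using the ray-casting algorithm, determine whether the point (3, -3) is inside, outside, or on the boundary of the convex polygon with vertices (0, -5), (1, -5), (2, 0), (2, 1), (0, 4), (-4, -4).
The point (3, -3) lies strictly outside the polygon

Cast a horizontal ray to the right from the query point and count how many polygon edges it crosses (each edge strictly once or zero times, handled with the usual half-open convention). 
Parity of crossings → even ⇒ outside.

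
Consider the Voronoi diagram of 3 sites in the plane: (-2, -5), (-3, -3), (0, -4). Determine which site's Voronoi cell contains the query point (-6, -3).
Nearest site = (-3, -3)

The Voronoi cell of site s contains exactly those query points closer to s than to any other site. Compute squared distances from q = (-6, -3) to each site:
  (-3 − -6)² + (-3 − -3)² = 9
  (-2 − -6)² + (-5 − -3)² = 20
  (0 − -6)² + (-4 − -3)² = 37
Minimum is attained by (-3, -3), so q lies in its Voronoi cell.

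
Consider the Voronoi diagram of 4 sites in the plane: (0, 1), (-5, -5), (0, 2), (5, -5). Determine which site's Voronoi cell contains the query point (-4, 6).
Nearest site = (0, 2)

The Voronoi cell of site s contains exactly those query points closer to s than to any other site. Compute squared distances from q = (-4, 6) to each site:
  (0 − -4)² + (2 − 6)² = 32
  (0 − -4)² + (1 − 6)² = 41
  (-5 − -4)² + (-5 − 6)² = 122
  (5 − -4)² + (-5 − 6)² = 202
Minimum is attained by (0, 2), so q lies in its Voronoi cell.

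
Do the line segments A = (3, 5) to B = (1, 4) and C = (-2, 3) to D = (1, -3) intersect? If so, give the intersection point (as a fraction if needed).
No (intersection of containing lines falls outside at least one segment)

Parametrize and solve: t = 12/5, s = 1/15. At least one of these is outside [0, 1], so the segments do not intersect.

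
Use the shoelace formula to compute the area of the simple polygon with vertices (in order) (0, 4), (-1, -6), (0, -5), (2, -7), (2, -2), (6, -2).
Area = 61/2

Shoelace formula: Area = (1/2) |Σ_i (x_i · y_{i+1} − x_{i+1} · y_i)| (indices mod n). Compute each cross term:
  (0)(-6) − (-1)(4) = 4
  (-1)(-5) − (0)(-6) = 5
  (0)(-7) − (2)(-5) = 10
  (2)(-2) − (2)(-7) = 10
  (2)(-2) − (6)(-2) = 8
  (6)(4) − (0)(-2) = 24
Sum = 61, so (signed) Area = 61/2 = 61/2, |Area| = 61/2.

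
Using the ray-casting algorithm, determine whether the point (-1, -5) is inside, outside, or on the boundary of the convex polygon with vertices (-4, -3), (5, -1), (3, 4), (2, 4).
The point (-1, -5) lies strictly outside the polygon

Cast a horizontal ray to the right from the query point and count how many polygon edges it crosses (each edge strictly once or zero times, handled with the usual half-open convention). 
Parity of crossings → even ⇒ outside.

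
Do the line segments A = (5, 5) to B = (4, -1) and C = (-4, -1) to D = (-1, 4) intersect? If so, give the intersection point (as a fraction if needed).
No (intersection of containing lines falls outside at least one segment)

Parametrize and solve: t = -27/13, s = 48/13. At least one of these is outside [0, 1], so the segments do not intersect.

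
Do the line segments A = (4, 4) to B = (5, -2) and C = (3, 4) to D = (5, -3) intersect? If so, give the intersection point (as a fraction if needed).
No (intersection of containing lines falls outside at least one segment)

Parametrize and solve: t = 7/5, s = 6/5. At least one of these is outside [0, 1], so the segments do not intersect.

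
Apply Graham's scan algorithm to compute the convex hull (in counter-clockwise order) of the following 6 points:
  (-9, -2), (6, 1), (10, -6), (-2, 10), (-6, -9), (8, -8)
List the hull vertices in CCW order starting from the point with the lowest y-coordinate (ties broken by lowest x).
Hull (CCW) = [(-6, -9), (8, -8), (10, -6), (6, 1), (-2, 10), (-9, -2)]

Graham scan procedure:
  1. Find the pivot p₀ = point with lowest y (tie → lowest x): (-6, -9).
  2. Sort the remaining points by polar angle around p₀.
  3. Walk through sorted points, maintaining a stack; pop the top while the last three entries make a non-left turn (cross product ≤ 0).
  4. Final stack is the convex hull in CCW order: (-6, -9), (8, -8), (10, -6), (6, 1), (-2, 10), (-9, -2).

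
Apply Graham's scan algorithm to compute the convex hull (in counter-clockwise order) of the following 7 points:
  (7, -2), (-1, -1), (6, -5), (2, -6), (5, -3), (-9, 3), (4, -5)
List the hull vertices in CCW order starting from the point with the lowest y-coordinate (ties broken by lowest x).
Hull (CCW) = [(2, -6), (6, -5), (7, -2), (-9, 3)]

Graham scan procedure:
  1. Find the pivot p₀ = point with lowest y (tie → lowest x): (2, -6).
  2. Sort the remaining points by polar angle around p₀.
  3. Walk through sorted points, maintaining a stack; pop the top while the last three entries make a non-left turn (cross product ≤ 0).
  4. Final stack is the convex hull in CCW order: (2, -6), (6, -5), (7, -2), (-9, 3).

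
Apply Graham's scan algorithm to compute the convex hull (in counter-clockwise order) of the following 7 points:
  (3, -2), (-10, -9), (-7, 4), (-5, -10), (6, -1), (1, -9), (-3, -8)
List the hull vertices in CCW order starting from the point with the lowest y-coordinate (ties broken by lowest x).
Hull (CCW) = [(-5, -10), (1, -9), (6, -1), (-7, 4), (-10, -9)]

Graham scan procedure:
  1. Find the pivot p₀ = point with lowest y (tie → lowest x): (-5, -10).
  2. Sort the remaining points by polar angle around p₀.
  3. Walk through sorted points, maintaining a stack; pop the top while the last three entries make a non-left turn (cross product ≤ 0).
  4. Final stack is the convex hull in CCW order: (-5, -10), (1, -9), (6, -1), (-7, 4), (-10, -9).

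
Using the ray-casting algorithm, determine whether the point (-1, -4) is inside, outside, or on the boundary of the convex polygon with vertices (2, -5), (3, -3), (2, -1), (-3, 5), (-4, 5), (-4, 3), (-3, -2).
The point (-1, -4) lies strictly outside the polygon

Cast a horizontal ray to the right from the query point and count how many polygon edges it crosses (each edge strictly once or zero times, handled with the usual half-open convention). 
Parity of crossings → even ⇒ outside.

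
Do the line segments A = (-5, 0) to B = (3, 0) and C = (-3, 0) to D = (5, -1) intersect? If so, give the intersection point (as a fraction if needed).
Yes; intersection at (-3, 0) (t = 1/4 on AB, s = 0 on CD)

Parametrize AB as A + t(B − A) = (-5 + 8 t, 0 + 0 t) and CD as C + s(D − C) = (-3 + 8 s, 0 + -1 s). Solve the linear system for (t, s). Determinant = 8 ≠ 0, so a unique intersection of the containing lines exists. Solution: t = 1/4, s = 0 — both in [0, 1], so the segments cross. Intersection point: (-3, 0).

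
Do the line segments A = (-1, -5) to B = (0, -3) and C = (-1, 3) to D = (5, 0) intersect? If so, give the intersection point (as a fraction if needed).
No (intersection of containing lines falls outside at least one segment)

Parametrize and solve: t = 16/5, s = 8/15. At least one of these is outside [0, 1], so the segments do not intersect.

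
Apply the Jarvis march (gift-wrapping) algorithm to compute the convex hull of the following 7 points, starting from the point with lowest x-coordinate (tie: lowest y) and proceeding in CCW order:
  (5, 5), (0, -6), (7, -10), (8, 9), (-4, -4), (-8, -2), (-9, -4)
Hull (CCW) = [(-9, -4), (7, -10), (8, 9), (-8, -2)]

Jarvis march: at each step, from the current hull vertex p, select the next vertex q as the point such that every other point lies strictly to the left of (or on) the directed line p → q. (Equivalently: for every other point r, the cross product (q − p) × (r − p) ≥ 0.)
Starting point (lowest x, tie lowest y): (-9, -4). Wrap until returning to start. Resulting hull: (-9, -4), (7, -10), (8, 9), (-8, -2).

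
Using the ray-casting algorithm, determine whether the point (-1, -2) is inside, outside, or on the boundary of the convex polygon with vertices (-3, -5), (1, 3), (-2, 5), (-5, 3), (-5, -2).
The point (-1, -2) lies strictly outside the polygon

Cast a horizontal ray to the right from the query point and count how many polygon edges it crosses (each edge strictly once or zero times, handled with the usual half-open convention). 
Parity of crossings → even ⇒ outside.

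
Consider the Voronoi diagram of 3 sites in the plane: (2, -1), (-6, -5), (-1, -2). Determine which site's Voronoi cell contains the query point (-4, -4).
Nearest site = (-6, -5)

The Voronoi cell of site s contains exactly those query points closer to s than to any other site. Compute squared distances from q = (-4, -4) to each site:
  (-6 − -4)² + (-5 − -4)² = 5
  (-1 − -4)² + (-2 − -4)² = 13
  (2 − -4)² + (-1 − -4)² = 45
Minimum is attained by (-6, -5), so q lies in its Voronoi cell.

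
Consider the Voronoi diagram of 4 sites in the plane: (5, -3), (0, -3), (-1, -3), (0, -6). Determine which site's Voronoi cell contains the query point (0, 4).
Nearest site = (0, -3)

The Voronoi cell of site s contains exactly those query points closer to s than to any other site. Compute squared distances from q = (0, 4) to each site:
  (0 − 0)² + (-3 − 4)² = 49
  (-1 − 0)² + (-3 − 4)² = 50
  (5 − 0)² + (-3 − 4)² = 74
  (0 − 0)² + (-6 − 4)² = 100
Minimum is attained by (0, -3), so q lies in its Voronoi cell.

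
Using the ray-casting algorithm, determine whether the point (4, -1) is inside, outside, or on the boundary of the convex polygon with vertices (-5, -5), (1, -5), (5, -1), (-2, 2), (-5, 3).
The point (4, -1) lies strictly inside the polygon

Cast a horizontal ray to the right from the query point and count how many polygon edges it crosses (each edge strictly once or zero times, handled with the usual half-open convention). 
Parity of crossings → odd ⇒ inside.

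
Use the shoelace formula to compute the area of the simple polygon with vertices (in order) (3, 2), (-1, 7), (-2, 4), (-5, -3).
Area = 29

Shoelace formula: Area = (1/2) |Σ_i (x_i · y_{i+1} − x_{i+1} · y_i)| (indices mod n). Compute each cross term:
  (3)(7) − (-1)(2) = 23
  (-1)(4) − (-2)(7) = 10
  (-2)(-3) − (-5)(4) = 26
  (-5)(2) − (3)(-3) = -1
Sum = 58, so (signed) Area = 58/2 = 29, |Area| = 29.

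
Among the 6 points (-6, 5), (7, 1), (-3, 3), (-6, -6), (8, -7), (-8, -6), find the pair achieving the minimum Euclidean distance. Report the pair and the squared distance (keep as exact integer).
Pair = ((-6, -6), (-8, -6)); squared distance = 4

Compute all C(6, 2) = 15 pairwise squared distances (x_i − x_j)² + (y_i − y_j)². The minimum is 4, attained by the pair ((-6, -6), (-8, -6)).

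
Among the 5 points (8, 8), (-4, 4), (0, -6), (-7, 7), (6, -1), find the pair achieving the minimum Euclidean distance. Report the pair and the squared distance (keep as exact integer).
Pair = ((-4, 4), (-7, 7)); squared distance = 18

Compute all C(5, 2) = 10 pairwise squared distances (x_i − x_j)² + (y_i − y_j)². The minimum is 18, attained by the pair ((-4, 4), (-7, 7)).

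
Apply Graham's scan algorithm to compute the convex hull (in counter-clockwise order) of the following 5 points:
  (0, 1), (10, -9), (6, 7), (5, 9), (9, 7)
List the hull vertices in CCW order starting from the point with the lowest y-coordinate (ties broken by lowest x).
Hull (CCW) = [(10, -9), (9, 7), (5, 9), (0, 1)]

Graham scan procedure:
  1. Find the pivot p₀ = point with lowest y (tie → lowest x): (10, -9).
  2. Sort the remaining points by polar angle around p₀.
  3. Walk through sorted points, maintaining a stack; pop the top while the last three entries make a non-left turn (cross product ≤ 0).
  4. Final stack is the convex hull in CCW order: (10, -9), (9, 7), (5, 9), (0, 1).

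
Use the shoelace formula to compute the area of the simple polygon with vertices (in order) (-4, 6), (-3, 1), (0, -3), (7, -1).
Area = 41

Shoelace formula: Area = (1/2) |Σ_i (x_i · y_{i+1} − x_{i+1} · y_i)| (indices mod n). Compute each cross term:
  (-4)(1) − (-3)(6) = 14
  (-3)(-3) − (0)(1) = 9
  (0)(-1) − (7)(-3) = 21
  (7)(6) − (-4)(-1) = 38
Sum = 82, so (signed) Area = 82/2 = 41, |Area| = 41.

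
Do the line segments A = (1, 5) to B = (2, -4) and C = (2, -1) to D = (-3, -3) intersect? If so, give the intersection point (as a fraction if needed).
Yes; intersection at (79/47, -53/47) (t = 32/47 on AB, s = 3/47 on CD)

Parametrize AB as A + t(B − A) = (1 + 1 t, 5 + -9 t) and CD as C + s(D − C) = (2 + -5 s, -1 + -2 s). Solve the linear system for (t, s). Determinant = 47 ≠ 0, so a unique intersection of the containing lines exists. Solution: t = 32/47, s = 3/47 — both in [0, 1], so the segments cross. Intersection point: (79/47, -53/47).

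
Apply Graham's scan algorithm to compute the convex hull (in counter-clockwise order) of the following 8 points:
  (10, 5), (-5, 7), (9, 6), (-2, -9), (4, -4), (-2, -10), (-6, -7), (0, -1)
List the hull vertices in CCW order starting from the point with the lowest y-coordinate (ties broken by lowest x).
Hull (CCW) = [(-2, -10), (4, -4), (10, 5), (9, 6), (-5, 7), (-6, -7)]

Graham scan procedure:
  1. Find the pivot p₀ = point with lowest y (tie → lowest x): (-2, -10).
  2. Sort the remaining points by polar angle around p₀.
  3. Walk through sorted points, maintaining a stack; pop the top while the last three entries make a non-left turn (cross product ≤ 0).
  4. Final stack is the convex hull in CCW order: (-2, -10), (4, -4), (10, 5), (9, 6), (-5, 7), (-6, -7).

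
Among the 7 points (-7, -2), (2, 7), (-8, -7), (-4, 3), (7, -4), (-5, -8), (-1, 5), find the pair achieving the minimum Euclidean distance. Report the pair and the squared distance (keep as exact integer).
Pair = ((-8, -7), (-5, -8)); squared distance = 10

Compute all C(7, 2) = 21 pairwise squared distances (x_i − x_j)² + (y_i − y_j)². The minimum is 10, attained by the pair ((-8, -7), (-5, -8)).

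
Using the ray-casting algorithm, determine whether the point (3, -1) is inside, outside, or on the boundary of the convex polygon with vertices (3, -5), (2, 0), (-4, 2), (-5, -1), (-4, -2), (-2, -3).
The point (3, -1) lies strictly outside the polygon

Cast a horizontal ray to the right from the query point and count how many polygon edges it crosses (each edge strictly once or zero times, handled with the usual half-open convention). 
Parity of crossings → even ⇒ outside.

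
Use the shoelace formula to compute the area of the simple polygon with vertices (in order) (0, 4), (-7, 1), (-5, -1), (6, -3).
Area = 85/2

Shoelace formula: Area = (1/2) |Σ_i (x_i · y_{i+1} − x_{i+1} · y_i)| (indices mod n). Compute each cross term:
  (0)(1) − (-7)(4) = 28
  (-7)(-1) − (-5)(1) = 12
  (-5)(-3) − (6)(-1) = 21
  (6)(4) − (0)(-3) = 24
Sum = 85, so (signed) Area = 85/2 = 85/2, |Area| = 85/2.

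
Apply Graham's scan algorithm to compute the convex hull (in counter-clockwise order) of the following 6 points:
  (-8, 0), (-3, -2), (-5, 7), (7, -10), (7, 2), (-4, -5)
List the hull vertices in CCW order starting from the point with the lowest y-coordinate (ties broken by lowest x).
Hull (CCW) = [(7, -10), (7, 2), (-5, 7), (-8, 0), (-4, -5)]

Graham scan procedure:
  1. Find the pivot p₀ = point with lowest y (tie → lowest x): (7, -10).
  2. Sort the remaining points by polar angle around p₀.
  3. Walk through sorted points, maintaining a stack; pop the top while the last three entries make a non-left turn (cross product ≤ 0).
  4. Final stack is the convex hull in CCW order: (7, -10), (7, 2), (-5, 7), (-8, 0), (-4, -5).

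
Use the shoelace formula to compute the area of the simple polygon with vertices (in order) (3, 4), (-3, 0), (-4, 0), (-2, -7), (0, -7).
Area = 75/2

Shoelace formula: Area = (1/2) |Σ_i (x_i · y_{i+1} − x_{i+1} · y_i)| (indices mod n). Compute each cross term:
  (3)(0) − (-3)(4) = 12
  (-3)(0) − (-4)(0) = 0
  (-4)(-7) − (-2)(0) = 28
  (-2)(-7) − (0)(-7) = 14
  (0)(4) − (3)(-7) = 21
Sum = 75, so (signed) Area = 75/2 = 75/2, |Area| = 75/2.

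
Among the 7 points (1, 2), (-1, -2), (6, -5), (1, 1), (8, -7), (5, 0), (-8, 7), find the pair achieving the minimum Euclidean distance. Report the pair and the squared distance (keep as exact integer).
Pair = ((1, 2), (1, 1)); squared distance = 1

Compute all C(7, 2) = 21 pairwise squared distances (x_i − x_j)² + (y_i − y_j)². The minimum is 1, attained by the pair ((1, 2), (1, 1)).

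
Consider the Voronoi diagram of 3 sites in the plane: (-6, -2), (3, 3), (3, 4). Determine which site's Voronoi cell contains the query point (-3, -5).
Nearest site = (-6, -2)

The Voronoi cell of site s contains exactly those query points closer to s than to any other site. Compute squared distances from q = (-3, -5) to each site:
  (-6 − -3)² + (-2 − -5)² = 18
  (3 − -3)² + (3 − -5)² = 100
  (3 − -3)² + (4 − -5)² = 117
Minimum is attained by (-6, -2), so q lies in its Voronoi cell.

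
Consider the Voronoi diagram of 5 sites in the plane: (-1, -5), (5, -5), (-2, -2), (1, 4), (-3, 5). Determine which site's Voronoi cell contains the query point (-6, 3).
Nearest site = (-3, 5)

The Voronoi cell of site s contains exactly those query points closer to s than to any other site. Compute squared distances from q = (-6, 3) to each site:
  (-3 − -6)² + (5 − 3)² = 13
  (-2 − -6)² + (-2 − 3)² = 41
  (1 − -6)² + (4 − 3)² = 50
  (-1 − -6)² + (-5 − 3)² = 89
  (5 − -6)² + (-5 − 3)² = 185
Minimum is attained by (-3, 5), so q lies in its Voronoi cell.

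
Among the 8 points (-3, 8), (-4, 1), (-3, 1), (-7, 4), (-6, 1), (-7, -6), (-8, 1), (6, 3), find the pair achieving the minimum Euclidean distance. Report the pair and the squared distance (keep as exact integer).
Pair = ((-4, 1), (-3, 1)); squared distance = 1

Compute all C(8, 2) = 28 pairwise squared distances (x_i − x_j)² + (y_i − y_j)². The minimum is 1, attained by the pair ((-4, 1), (-3, 1)).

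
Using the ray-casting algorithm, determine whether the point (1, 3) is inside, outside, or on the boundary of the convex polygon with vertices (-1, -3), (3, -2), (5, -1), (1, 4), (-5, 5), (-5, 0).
The point (1, 3) lies strictly inside the polygon

Cast a horizontal ray to the right from the query point and count how many polygon edges it crosses (each edge strictly once or zero times, handled with the usual half-open convention). 
Parity of crossings → odd ⇒ inside.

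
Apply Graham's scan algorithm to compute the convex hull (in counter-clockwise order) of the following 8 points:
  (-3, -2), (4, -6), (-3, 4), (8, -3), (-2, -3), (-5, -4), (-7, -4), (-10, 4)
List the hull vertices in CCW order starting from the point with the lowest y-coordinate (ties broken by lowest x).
Hull (CCW) = [(4, -6), (8, -3), (-3, 4), (-10, 4), (-7, -4)]

Graham scan procedure:
  1. Find the pivot p₀ = point with lowest y (tie → lowest x): (4, -6).
  2. Sort the remaining points by polar angle around p₀.
  3. Walk through sorted points, maintaining a stack; pop the top while the last three entries make a non-left turn (cross product ≤ 0).
  4. Final stack is the convex hull in CCW order: (4, -6), (8, -3), (-3, 4), (-10, 4), (-7, -4).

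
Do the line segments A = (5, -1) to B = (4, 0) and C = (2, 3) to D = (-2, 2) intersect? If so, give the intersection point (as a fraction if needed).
No (intersection of containing lines falls outside at least one segment)

Parametrize and solve: t = 19/5, s = 1/5. At least one of these is outside [0, 1], so the segments do not intersect.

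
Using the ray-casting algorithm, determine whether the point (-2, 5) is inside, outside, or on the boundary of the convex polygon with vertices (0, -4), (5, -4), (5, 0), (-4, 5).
The point (-2, 5) lies strictly outside the polygon

Cast a horizontal ray to the right from the query point and count how many polygon edges it crosses (each edge strictly once or zero times, handled with the usual half-open convention). 
Parity of crossings → even ⇒ outside.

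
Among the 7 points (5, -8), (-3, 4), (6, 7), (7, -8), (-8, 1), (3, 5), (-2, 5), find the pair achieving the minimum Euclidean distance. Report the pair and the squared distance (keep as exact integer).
Pair = ((-3, 4), (-2, 5)); squared distance = 2

Compute all C(7, 2) = 21 pairwise squared distances (x_i − x_j)² + (y_i − y_j)². The minimum is 2, attained by the pair ((-3, 4), (-2, 5)).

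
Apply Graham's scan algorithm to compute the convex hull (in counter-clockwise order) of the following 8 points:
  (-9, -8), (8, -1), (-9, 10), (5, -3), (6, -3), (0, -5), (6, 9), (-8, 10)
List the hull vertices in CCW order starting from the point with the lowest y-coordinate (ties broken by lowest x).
Hull (CCW) = [(-9, -8), (6, -3), (8, -1), (6, 9), (-8, 10), (-9, 10)]

Graham scan procedure:
  1. Find the pivot p₀ = point with lowest y (tie → lowest x): (-9, -8).
  2. Sort the remaining points by polar angle around p₀.
  3. Walk through sorted points, maintaining a stack; pop the top while the last three entries make a non-left turn (cross product ≤ 0).
  4. Final stack is the convex hull in CCW order: (-9, -8), (6, -3), (8, -1), (6, 9), (-8, 10), (-9, 10).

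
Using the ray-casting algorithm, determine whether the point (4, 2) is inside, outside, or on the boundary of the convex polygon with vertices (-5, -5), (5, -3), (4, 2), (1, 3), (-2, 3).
The point (4, 2) lies on the polygon boundary

Boundary check: the query satisfies the collinearity and bounding-box conditions for some polygon edge, so it lies exactly on the boundary.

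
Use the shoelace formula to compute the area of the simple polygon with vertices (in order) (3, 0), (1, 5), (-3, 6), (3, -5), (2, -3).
Area = 43/2

Shoelace formula: Area = (1/2) |Σ_i (x_i · y_{i+1} − x_{i+1} · y_i)| (indices mod n). Compute each cross term:
  (3)(5) − (1)(0) = 15
  (1)(6) − (-3)(5) = 21
  (-3)(-5) − (3)(6) = -3
  (3)(-3) − (2)(-5) = 1
  (2)(0) − (3)(-3) = 9
Sum = 43, so (signed) Area = 43/2 = 43/2, |Area| = 43/2.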